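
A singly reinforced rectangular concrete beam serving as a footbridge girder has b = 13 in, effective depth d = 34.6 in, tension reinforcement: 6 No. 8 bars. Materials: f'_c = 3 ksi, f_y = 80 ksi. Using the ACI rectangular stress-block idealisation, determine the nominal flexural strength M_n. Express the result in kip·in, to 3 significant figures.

M_n ≈ 11000 kip·in

A_s = 6 × 0.79 = 4.74 in².
T = A_s f_y = 4.74 × 80 = 379.2 kips.
a = T/(0.85 f'_c b) = 379.2/(0.85 × 3 × 13) = 11.439 in.
M_n = T(d − a/2) = 379.2 × (34.6 − 5.7195) = 10951.5 kip·in.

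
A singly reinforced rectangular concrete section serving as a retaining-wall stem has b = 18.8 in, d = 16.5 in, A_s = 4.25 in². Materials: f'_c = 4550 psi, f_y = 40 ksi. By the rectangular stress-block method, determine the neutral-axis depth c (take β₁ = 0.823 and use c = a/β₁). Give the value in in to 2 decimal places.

c ≈ 2.84 in

T = A_s f_y = 4.25 × 40 = 170 kips.
a = T/(0.85 f'_c b) = 170/(0.85 × 4.55 × 18.8) = 2.3381 in.
With β₁ = 0.823, c = a/β₁ = 2.3381/0.823 = 2.84 in.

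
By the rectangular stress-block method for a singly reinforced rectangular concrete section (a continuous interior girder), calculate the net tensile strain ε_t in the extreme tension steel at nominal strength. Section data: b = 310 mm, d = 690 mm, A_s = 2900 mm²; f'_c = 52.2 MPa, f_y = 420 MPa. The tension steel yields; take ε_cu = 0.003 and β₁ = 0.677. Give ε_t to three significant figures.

a = A_s f_y/(0.85 f'_c b) = 88.55 mm.
β₁ = 0.677, so c = a/β₁ = 88.55/0.677 = 130.80 mm.
From the linear strain diagram with ε_cu = 0.003: ε_t = 0.003 (d − c)/c = 0.003 × (690 − 130.80)/130.80 = 0.0128.
Since ε_t ≥ 0.005, the section is tension-controlled.

ε_t ≈ 0.0128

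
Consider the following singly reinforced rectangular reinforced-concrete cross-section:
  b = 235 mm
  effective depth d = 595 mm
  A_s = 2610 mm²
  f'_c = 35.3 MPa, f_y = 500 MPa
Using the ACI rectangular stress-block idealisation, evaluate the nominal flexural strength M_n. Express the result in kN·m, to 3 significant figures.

M_n ≈ 656 kN·m

T = A_s f_y = 2610 × 500 = 1305000 N = 1305 kN.
From C = T: a = T/(0.85 f'_c b) = 1305000/(0.85 × 35.3 × 235) = 185.08 mm.
M_n = T(d − a/2) = 1305 kN × (595 − 92.54) mm = 655.71 kN·m.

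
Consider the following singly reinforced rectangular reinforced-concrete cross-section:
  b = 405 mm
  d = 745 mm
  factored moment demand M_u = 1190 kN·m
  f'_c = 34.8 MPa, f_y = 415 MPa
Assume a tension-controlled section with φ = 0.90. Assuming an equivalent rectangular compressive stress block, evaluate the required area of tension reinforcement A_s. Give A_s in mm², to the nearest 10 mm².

M_n = M_u/φ = 1190/0.90 = 1322.22 kN·m.
With M_n = 0.85 f'_c a b (d − a/2), solve the quadratic for a:
a = d − √(d² − 2M_n/(0.85 f'_c b)) = 745 − √(745² − 2 × 1322.22×10⁶/(0.85 × 34.8 × 405)) = 166.83 mm.
A_s = 0.85 f'_c a b / f_y = 0.85 × 34.8 × 166.83 × 405 / 415 = 4815.9 mm².

A_s ≈ 4820 mm²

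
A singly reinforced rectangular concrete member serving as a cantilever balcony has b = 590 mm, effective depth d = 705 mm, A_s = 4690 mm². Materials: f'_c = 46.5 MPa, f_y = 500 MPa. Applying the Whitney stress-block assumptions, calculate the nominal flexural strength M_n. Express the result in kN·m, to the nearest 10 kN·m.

M_n ≈ 1540 kN·m

T = A_s f_y = 4690 × 500 = 2345000 N = 2345 kN.
From C = T: a = T/(0.85 f'_c b) = 2345000/(0.85 × 46.5 × 590) = 100.56 mm.
M_n = T(d − a/2) = 2345 kN × (705 − 50.28) mm = 1535.32 kN·m.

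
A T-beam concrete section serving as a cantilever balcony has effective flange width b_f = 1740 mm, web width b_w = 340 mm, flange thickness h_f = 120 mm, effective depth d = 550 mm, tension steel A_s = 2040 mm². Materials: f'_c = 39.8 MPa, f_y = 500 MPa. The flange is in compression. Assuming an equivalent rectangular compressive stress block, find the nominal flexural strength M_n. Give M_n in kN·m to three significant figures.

M_n ≈ 552 kN·m

Tension: T = A_s f_y = 2040 × 500 = 1020000 N.
Try a within the flange: a = T/(0.85 f'_c b_f) = 1020000/(0.85 × 39.8 × 1740) = 17.33 mm.
Since a = 17.33 ≤ h_f = 120 mm, the stress block lies entirely in the flange; analyse as a rectangular beam of width b_f.
M_n = T(d − a/2) = 1020000 × (550 − 8.665) = 552.16 × 10⁶ N·mm.
M_n = 552.16 kN·m.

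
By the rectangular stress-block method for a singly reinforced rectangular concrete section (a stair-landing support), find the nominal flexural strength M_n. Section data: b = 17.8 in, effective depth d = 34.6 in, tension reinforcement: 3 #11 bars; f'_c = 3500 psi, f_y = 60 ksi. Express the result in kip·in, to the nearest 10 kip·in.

A_s = 3 × 1.56 = 4.68 in².
T = A_s f_y = 4.68 × 60 = 280.8 kips.
a = T/(0.85 f'_c b) = 280.8/(0.85 × 3.5 × 17.8) = 5.303 in.
M_n = T(d − a/2) = 280.8 × (34.6 − 2.6515) = 8971.1 kip·in.

M_n ≈ 8970 kip·in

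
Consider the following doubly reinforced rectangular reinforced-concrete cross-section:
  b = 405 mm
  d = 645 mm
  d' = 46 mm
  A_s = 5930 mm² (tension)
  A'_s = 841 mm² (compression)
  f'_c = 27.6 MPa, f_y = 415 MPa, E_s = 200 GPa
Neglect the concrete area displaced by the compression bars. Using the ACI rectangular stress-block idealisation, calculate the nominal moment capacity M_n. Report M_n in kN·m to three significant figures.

M_n ≈ 1340 kN·m

Assume both tension and compression steel yield.
Net tension couple steel: A_s − A'_s = 5089 mm².
a = (A_s − A'_s) f_y / (0.85 f'_c b) = 2111935/(0.85 × 27.6 × 405) = 222.28 mm.
c = a/β₁ = 222.28/0.85 = 261.51 mm; ε'_s = 0.003(c − d')/c = 0.0025 ≥ f_y/E_s = 0.0021, so compression steel does yield.
M_n = (A_s − A'_s) f_y (d − a/2) + A'_s f_y (d − d') = [2111935 × (645 − 111.14) + 349015 × (645 − 46)] × 10⁻⁶ = 1127.48 + 209.06 = 1336.54 kN·m.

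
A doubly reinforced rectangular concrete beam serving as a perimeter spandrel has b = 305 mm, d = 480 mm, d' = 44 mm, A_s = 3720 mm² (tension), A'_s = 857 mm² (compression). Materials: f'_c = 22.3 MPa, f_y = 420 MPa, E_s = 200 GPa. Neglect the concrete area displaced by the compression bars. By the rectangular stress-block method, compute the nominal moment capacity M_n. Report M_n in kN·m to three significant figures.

M_n ≈ 609 kN·m

Assume both tension and compression steel yield.
Net tension couple steel: A_s − A'_s = 2863 mm².
a = (A_s − A'_s) f_y / (0.85 f'_c b) = 1202460/(0.85 × 22.3 × 305) = 207.99 mm.
c = a/β₁ = 207.99/0.85 = 244.69 mm; ε'_s = 0.003(c − d')/c = 0.0025 ≥ f_y/E_s = 0.0021, so compression steel does yield.
M_n = (A_s − A'_s) f_y (d − a/2) + A'_s f_y (d − d') = [1202460 × (480 − 103.995) + 359940 × (480 − 44)] × 10⁻⁶ = 452.13 + 156.93 = 609.06 kN·m.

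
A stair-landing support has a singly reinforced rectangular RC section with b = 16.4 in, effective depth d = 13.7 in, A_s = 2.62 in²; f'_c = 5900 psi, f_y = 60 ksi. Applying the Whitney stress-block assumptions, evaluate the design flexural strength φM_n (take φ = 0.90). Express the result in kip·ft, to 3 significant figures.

T = A_s f_y = 2.62 × 60 = 157.2 kips.
a = T/(0.85 f'_c b) = 157.2/(0.85 × 5.9 × 16.4) = 1.911 in.
M_n = T(d − a/2) = 157.2 × (13.7 − 0.9555) = 2003.4 kip·in = 2003.4/12 = 166.95 kip·ft.
φM_n = 0.90 × 166.95 = 150.26 kip·ft.

φM_n ≈ 150 kip·ft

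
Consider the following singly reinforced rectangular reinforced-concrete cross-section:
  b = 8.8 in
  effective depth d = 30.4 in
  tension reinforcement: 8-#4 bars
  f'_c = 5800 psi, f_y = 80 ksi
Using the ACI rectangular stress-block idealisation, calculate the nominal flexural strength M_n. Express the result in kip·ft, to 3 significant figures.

M_n ≈ 309 kip·ft

A_s = 8 × 0.2 = 1.6 in².
T = A_s f_y = 1.6 × 80 = 128 kips.
a = T/(0.85 f'_c b) = 128/(0.85 × 5.8 × 8.8) = 2.950 in.
M_n = T(d − a/2) = 128 × (30.4 − 1.475) = 3702.4 kip·in = 3702.4/12 = 308.53 kip·ft.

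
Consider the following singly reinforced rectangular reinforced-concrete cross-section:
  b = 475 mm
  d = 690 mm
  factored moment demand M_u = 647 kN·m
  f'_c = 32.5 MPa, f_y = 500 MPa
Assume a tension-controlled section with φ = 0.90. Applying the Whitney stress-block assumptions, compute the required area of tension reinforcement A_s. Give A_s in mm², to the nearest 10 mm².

A_s ≈ 2220 mm²

M_n = M_u/φ = 647/0.90 = 718.889 kN·m.
With M_n = 0.85 f'_c a b (d − a/2), solve the quadratic for a:
a = d − √(d² − 2M_n/(0.85 f'_c b)) = 690 − √(690² − 2 × 718.889×10⁶/(0.85 × 32.5 × 475)) = 84.58 mm.
A_s = 0.85 f'_c a b / f_y = 0.85 × 32.5 × 84.58 × 475 / 500 = 2219.7 mm².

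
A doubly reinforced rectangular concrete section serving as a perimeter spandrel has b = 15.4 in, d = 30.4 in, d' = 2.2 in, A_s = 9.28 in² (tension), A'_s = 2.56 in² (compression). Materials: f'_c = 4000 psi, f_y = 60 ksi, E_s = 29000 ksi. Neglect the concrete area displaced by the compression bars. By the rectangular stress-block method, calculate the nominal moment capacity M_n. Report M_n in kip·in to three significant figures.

Assume both steels yield.
a = (A_s − A'_s) f_y/(0.85 f'_c b) = (9.28 − 2.56) × 60/(0.85 × 4 × 15.4) = 7.701 in.
c = a/β₁ = 7.701/0.85 = 9.060 in; ε'_s = 0.003(c − d')/c = 0.0023 ≥ ε_y = 0.0021, so the compression steel yields.
M_n = (A_s − A'_s) f_y (d − a/2) + A'_s f_y (d − d') = 403.2 × (30.4 − 3.8505) + 153.6 × (30.4 − 2.2) = 10704.8 + 4331.5 = 15036.3 kip·in.

M_n ≈ 15000 kip·in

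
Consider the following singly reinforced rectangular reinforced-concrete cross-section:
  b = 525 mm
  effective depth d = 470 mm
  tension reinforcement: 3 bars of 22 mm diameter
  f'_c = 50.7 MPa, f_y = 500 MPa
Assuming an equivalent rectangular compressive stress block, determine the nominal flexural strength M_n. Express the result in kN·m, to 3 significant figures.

A_s = 3 × 380 = 1140 mm².
T = A_s f_y = 1140 × 500 = 570000 N = 570 kN.
From C = T: a = T/(0.85 f'_c b) = 570000/(0.85 × 50.7 × 525) = 25.19 mm.
M_n = T(d − a/2) = 570 kN × (470 − 12.595) mm = 260.72 kN·m.

M_n ≈ 261 kN·m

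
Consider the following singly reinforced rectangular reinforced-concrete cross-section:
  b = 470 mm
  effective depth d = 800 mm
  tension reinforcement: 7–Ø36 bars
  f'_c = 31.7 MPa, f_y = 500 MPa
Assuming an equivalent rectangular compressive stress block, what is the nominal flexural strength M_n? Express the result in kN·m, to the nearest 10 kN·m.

A_s = 7 × 1018 = 7126 mm².
T = A_s f_y = 7126 × 500 = 3563000 N = 3563 kN.
From C = T: a = T/(0.85 f'_c b) = 3563000/(0.85 × 31.7 × 470) = 281.35 mm.
M_n = T(d − a/2) = 3563 kN × (800 − 140.675) mm = 2349.17 kN·m.

M_n ≈ 2350 kN·m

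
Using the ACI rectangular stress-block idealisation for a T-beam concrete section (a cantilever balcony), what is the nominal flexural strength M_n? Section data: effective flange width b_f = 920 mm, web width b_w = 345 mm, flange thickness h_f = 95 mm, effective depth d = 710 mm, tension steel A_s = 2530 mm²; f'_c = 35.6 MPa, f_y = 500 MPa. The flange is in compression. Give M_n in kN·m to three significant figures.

M_n ≈ 869 kN·m

Tension: T = A_s f_y = 2530 × 500 = 1265000 N.
Try a within the flange: a = T/(0.85 f'_c b_f) = 1265000/(0.85 × 35.6 × 920) = 45.44 mm.
Since a = 45.44 ≤ h_f = 95 mm, the stress block lies entirely in the flange; analyse as a rectangular beam of width b_f.
M_n = T(d − a/2) = 1265000 × (710 − 22.72) = 869.41 × 10⁶ N·mm.
M_n = 869.41 kN·m.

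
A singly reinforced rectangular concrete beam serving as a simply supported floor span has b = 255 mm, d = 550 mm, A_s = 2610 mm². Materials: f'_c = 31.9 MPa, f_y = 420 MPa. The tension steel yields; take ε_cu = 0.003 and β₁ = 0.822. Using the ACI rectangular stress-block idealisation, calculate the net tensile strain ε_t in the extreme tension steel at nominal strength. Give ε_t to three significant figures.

ε_t ≈ 0.00555

a = A_s f_y/(0.85 f'_c b) = 158.54 mm.
β₁ = 0.822, so c = a/β₁ = 158.54/0.822 = 192.87 mm.
From the linear strain diagram with ε_cu = 0.003: ε_t = 0.003 (d − c)/c = 0.003 × (550 − 192.87)/192.87 = 0.00555.
Since ε_t ≥ 0.005, the section is tension-controlled.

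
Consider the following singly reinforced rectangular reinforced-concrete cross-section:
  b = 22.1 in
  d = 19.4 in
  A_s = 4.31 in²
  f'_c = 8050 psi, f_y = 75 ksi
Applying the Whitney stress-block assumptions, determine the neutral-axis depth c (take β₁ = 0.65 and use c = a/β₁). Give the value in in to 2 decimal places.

c ≈ 3.29 in

T = A_s f_y = 4.31 × 75 = 323.25 kips.
a = T/(0.85 f'_c b) = 323.25/(0.85 × 8.05 × 22.1) = 2.1376 in.
With β₁ = 0.65, c = a/β₁ = 2.1376/0.65 = 3.29 in.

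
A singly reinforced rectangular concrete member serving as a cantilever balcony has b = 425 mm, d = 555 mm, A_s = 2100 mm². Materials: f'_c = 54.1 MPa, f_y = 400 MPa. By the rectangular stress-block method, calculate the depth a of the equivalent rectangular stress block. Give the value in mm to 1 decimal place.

T = A_s f_y = 2100 × 400 = 840000 N = 840 kN.
Setting C = 0.85 f'_c a b equal to T: a = 840000/(0.85 × 54.1 × 425) = 43.0 mm.

a ≈ 43.0 mm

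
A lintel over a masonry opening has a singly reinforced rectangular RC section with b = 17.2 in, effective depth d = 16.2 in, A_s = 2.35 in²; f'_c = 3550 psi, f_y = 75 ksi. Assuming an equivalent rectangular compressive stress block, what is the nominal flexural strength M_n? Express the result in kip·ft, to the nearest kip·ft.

M_n ≈ 213 kip·ft

T = A_s f_y = 2.35 × 75 = 176.25 kips.
a = T/(0.85 f'_c b) = 176.25/(0.85 × 3.55 × 17.2) = 3.396 in.
M_n = T(d − a/2) = 176.25 × (16.2 − 1.698) = 2556.0 kip·in = 2556.0/12 = 213.00 kip·ft.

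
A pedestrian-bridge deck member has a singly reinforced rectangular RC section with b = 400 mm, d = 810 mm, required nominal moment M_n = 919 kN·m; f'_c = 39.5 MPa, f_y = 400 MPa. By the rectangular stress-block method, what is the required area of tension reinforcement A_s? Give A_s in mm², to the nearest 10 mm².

With M_n = 0.85 f'_c a b (d − a/2), solve the quadratic for a:
a = d − √(d² − 2M_n/(0.85 f'_c b)) = 810 − √(810² − 2 × 919×10⁶/(0.85 × 39.5 × 400)) = 89.42 mm.
A_s = 0.85 f'_c a b / f_y = 0.85 × 39.5 × 89.42 × 400 / 400 = 3002.3 mm².

A_s ≈ 3000 mm²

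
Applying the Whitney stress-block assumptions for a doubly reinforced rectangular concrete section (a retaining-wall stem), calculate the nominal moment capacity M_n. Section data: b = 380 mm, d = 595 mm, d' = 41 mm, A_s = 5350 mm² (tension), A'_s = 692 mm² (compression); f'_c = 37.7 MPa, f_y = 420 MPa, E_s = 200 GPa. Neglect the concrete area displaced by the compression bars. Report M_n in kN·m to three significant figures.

M_n ≈ 1170 kN·m

Assume both tension and compression steel yield.
Net tension couple steel: A_s − A'_s = 4658 mm².
a = (A_s − A'_s) f_y / (0.85 f'_c b) = 1956360/(0.85 × 37.7 × 380) = 160.66 mm.
c = a/β₁ = 160.66/0.781 = 205.71 mm; ε'_s = 0.003(c − d')/c = 0.0024 ≥ f_y/E_s = 0.0021, so compression steel does yield.
M_n = (A_s − A'_s) f_y (d − a/2) + A'_s f_y (d − d') = [1956360 × (595 − 80.33) + 290640 × (595 − 41)] × 10⁻⁶ = 1006.88 + 161.01 = 1167.89 kN·m.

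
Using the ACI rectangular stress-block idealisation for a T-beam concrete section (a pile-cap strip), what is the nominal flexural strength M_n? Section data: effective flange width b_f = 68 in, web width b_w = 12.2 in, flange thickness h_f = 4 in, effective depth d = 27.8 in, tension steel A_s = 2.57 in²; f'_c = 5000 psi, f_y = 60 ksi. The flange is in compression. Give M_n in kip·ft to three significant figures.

Tension: T = A_s f_y = 2.57 × 60 = 154.2 kips.
Try a within the flange: a = T/(0.85 f'_c b_f) = 154.2/(0.85 × 5 × 68) = 0.534 in.
Since a = 0.534 ≤ h_f = 4 in, the stress block lies entirely in the flange; analyse as a rectangular beam of width b_f.
M_n = T(d − a/2) = 154.2 × (27.8 − 0.267) = 4245.6 kip·in.
M_n = 4245.6/12 = 353.80 kip·ft.

M_n ≈ 354 kip·ft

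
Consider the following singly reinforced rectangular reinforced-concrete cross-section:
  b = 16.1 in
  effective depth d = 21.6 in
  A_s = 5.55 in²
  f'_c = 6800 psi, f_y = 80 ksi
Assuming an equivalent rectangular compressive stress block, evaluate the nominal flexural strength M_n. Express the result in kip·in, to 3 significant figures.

M_n ≈ 8530 kip·in

T = A_s f_y = 5.55 × 80 = 444 kips.
a = T/(0.85 f'_c b) = 444/(0.85 × 6.8 × 16.1) = 4.771 in.
M_n = T(d − a/2) = 444 × (21.6 − 2.3855) = 8531.2 kip·in.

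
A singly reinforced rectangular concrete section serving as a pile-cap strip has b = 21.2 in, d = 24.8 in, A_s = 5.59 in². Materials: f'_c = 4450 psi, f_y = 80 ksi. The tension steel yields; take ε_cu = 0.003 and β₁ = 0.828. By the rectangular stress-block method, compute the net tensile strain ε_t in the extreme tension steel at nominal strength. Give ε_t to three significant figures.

a = A_s f_y/(0.85 f'_c b) = 5.577 in.
β₁ = 0.828, so c = a/β₁ = 5.577/0.828 = 6.736 in.
From the linear strain diagram with ε_cu = 0.003: ε_t = 0.003 (d − c)/c = 0.003 × (24.8 − 6.736)/6.736 = 0.00805.
Since ε_t ≥ 0.005, the section is tension-controlled.

ε_t ≈ 0.00805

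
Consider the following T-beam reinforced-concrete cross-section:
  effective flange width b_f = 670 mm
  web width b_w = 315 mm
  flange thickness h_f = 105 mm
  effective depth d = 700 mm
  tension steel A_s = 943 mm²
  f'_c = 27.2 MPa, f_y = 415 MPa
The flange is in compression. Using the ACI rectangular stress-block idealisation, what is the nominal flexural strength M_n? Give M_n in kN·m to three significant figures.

Tension: T = A_s f_y = 943 × 415 = 391345 N.
Try a within the flange: a = T/(0.85 f'_c b_f) = 391345/(0.85 × 27.2 × 670) = 25.26 mm.
Since a = 25.26 ≤ h_f = 105 mm, the stress block lies entirely in the flange; analyse as a rectangular beam of width b_f.
M_n = T(d − a/2) = 391345 × (700 − 12.63) = 269.00 × 10⁶ N·mm.
M_n = 269.00 kN·m.

M_n ≈ 269 kN·m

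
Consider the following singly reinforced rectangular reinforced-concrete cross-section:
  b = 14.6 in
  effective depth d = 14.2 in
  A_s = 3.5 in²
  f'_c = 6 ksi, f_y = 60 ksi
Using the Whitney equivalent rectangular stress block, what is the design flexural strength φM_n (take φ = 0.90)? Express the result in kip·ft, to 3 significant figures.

φM_n ≈ 201 kip·ft

T = A_s f_y = 3.5 × 60 = 210 kips.
a = T/(0.85 f'_c b) = 210/(0.85 × 6 × 14.6) = 2.820 in.
M_n = T(d − a/2) = 210 × (14.2 − 1.41) = 2685.9 kip·in = 2685.9/12 = 223.83 kip·ft.
φM_n = 0.90 × 223.83 = 201.45 kip·ft.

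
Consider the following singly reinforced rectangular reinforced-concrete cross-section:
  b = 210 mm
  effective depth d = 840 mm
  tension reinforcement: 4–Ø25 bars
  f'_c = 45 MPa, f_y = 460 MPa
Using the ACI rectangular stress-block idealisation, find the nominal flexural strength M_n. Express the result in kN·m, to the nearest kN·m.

A_s = 4 × 491 = 1964 mm².
T = A_s f_y = 1964 × 460 = 903440 N = 903.44 kN.
From C = T: a = T/(0.85 f'_c b) = 903440/(0.85 × 45 × 210) = 112.47 mm.
M_n = T(d − a/2) = 903.44 kN × (840 − 56.235) mm = 708.08 kN·m.

M_n ≈ 708 kN·m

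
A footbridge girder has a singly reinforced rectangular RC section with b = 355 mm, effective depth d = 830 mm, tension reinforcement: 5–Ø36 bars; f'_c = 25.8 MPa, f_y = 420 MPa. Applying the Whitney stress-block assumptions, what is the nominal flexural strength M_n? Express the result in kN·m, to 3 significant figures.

M_n ≈ 1480 kN·m

A_s = 5 × 1018 = 5090 mm².
T = A_s f_y = 5090 × 420 = 2137800 N = 2137.8 kN.
From C = T: a = T/(0.85 f'_c b) = 2137800/(0.85 × 25.8 × 355) = 274.60 mm.
M_n = T(d − a/2) = 2137.8 kN × (830 − 137.3) mm = 1480.85 kN·m.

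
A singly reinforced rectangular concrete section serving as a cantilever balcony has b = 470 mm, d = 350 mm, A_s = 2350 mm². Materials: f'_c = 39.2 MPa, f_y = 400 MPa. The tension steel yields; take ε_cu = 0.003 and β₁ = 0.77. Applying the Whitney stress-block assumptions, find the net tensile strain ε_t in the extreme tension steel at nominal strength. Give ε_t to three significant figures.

ε_t ≈ 0.0105

a = A_s f_y/(0.85 f'_c b) = 60.02 mm.
β₁ = 0.77, so c = a/β₁ = 60.02/0.77 = 77.95 mm.
From the linear strain diagram with ε_cu = 0.003: ε_t = 0.003 (d − c)/c = 0.003 × (350 − 77.95)/77.95 = 0.0105.
Since ε_t ≥ 0.005, the section is tension-controlled.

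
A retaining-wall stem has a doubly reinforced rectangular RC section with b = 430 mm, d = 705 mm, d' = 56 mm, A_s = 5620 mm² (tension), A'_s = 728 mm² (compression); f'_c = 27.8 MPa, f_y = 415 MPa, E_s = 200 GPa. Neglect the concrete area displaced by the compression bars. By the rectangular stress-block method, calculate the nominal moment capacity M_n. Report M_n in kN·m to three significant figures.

Assume both tension and compression steel yield.
Net tension couple steel: A_s − A'_s = 4892 mm².
a = (A_s − A'_s) f_y / (0.85 f'_c b) = 2030180/(0.85 × 27.8 × 430) = 199.80 mm.
c = a/β₁ = 199.80/0.85 = 235.06 mm; ε'_s = 0.003(c − d')/c = 0.0023 ≥ f_y/E_s = 0.0021, so compression steel does yield.
M_n = (A_s − A'_s) f_y (d − a/2) + A'_s f_y (d − d') = [2030180 × (705 − 99.9) + 302120 × (705 − 56)] × 10⁻⁶ = 1228.46 + 196.08 = 1424.54 kN·m.

M_n ≈ 1420 kN·m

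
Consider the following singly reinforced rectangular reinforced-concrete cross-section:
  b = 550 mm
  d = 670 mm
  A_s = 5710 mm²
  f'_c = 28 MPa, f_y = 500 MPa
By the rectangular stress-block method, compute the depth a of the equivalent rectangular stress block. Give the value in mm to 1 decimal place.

a ≈ 218.1 mm

T = A_s f_y = 5710 × 500 = 2855000 N = 2855 kN.
Setting C = 0.85 f'_c a b equal to T: a = 2855000/(0.85 × 28 × 550) = 218.1 mm.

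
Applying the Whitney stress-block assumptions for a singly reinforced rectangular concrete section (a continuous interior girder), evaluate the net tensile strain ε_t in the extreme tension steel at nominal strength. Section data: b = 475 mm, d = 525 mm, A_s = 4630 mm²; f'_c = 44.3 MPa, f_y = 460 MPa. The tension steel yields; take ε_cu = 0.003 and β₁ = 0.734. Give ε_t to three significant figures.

a = A_s f_y/(0.85 f'_c b) = 119.08 mm.
β₁ = 0.734, so c = a/β₁ = 119.08/0.734 = 162.23 mm.
From the linear strain diagram with ε_cu = 0.003: ε_t = 0.003 (d − c)/c = 0.003 × (525 − 162.23)/162.23 = 0.00671.
Since ε_t ≥ 0.005, the section is tension-controlled.

ε_t ≈ 0.00671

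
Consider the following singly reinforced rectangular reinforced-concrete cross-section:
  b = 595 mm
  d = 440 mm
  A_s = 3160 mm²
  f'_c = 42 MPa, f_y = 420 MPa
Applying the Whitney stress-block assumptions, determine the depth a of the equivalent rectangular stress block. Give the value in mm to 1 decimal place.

a ≈ 62.5 mm

T = A_s f_y = 3160 × 420 = 1327200 N = 1327.2 kN.
Setting C = 0.85 f'_c a b equal to T: a = 1327200/(0.85 × 42 × 595) = 62.5 mm.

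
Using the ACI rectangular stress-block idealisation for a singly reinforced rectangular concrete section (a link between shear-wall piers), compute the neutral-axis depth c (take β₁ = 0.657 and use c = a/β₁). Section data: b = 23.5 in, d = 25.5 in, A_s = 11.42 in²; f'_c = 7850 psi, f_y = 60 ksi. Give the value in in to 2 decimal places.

c ≈ 6.65 in

T = A_s f_y = 11.42 × 60 = 685.2 kips.
a = T/(0.85 f'_c b) = 685.2/(0.85 × 7.85 × 23.5) = 4.3698 in.
With β₁ = 0.657, c = a/β₁ = 4.3698/0.657 = 6.65 in.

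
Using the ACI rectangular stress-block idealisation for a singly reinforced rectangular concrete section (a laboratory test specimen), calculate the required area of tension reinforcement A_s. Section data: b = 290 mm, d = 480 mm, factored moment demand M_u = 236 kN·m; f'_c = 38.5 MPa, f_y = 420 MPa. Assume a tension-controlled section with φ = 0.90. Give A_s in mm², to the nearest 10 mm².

M_n = M_u/φ = 236/0.90 = 262.222 kN·m.
With M_n = 0.85 f'_c a b (d − a/2), solve the quadratic for a:
a = d − √(d² − 2M_n/(0.85 f'_c b)) = 480 − √(480² − 2 × 262.222×10⁶/(0.85 × 38.5 × 290)) = 61.50 mm.
A_s = 0.85 f'_c a b / f_y = 0.85 × 38.5 × 61.50 × 290 / 420 = 1389.6 mm².

A_s ≈ 1390 mm²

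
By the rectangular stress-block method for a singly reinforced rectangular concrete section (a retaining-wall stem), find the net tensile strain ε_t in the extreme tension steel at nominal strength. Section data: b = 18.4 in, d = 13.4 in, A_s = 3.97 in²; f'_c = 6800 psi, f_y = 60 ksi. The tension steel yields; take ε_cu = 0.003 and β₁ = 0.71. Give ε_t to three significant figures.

ε_t ≈ 0.00974

a = A_s f_y/(0.85 f'_c b) = 2.240 in.
β₁ = 0.71, so c = a/β₁ = 2.240/0.71 = 3.155 in.
From the linear strain diagram with ε_cu = 0.003: ε_t = 0.003 (d − c)/c = 0.003 × (13.4 − 3.155)/3.155 = 0.00974.
Since ε_t ≥ 0.005, the section is tension-controlled.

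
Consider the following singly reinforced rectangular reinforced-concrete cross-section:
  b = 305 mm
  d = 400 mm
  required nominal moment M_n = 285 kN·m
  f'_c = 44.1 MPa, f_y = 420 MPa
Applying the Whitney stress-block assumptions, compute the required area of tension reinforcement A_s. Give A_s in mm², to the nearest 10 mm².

A_s ≈ 1850 mm²

With M_n = 0.85 f'_c a b (d − a/2), solve the quadratic for a:
a = d − √(d² − 2M_n/(0.85 f'_c b)) = 400 − √(400² − 2 × 285×10⁶/(0.85 × 44.1 × 305)) = 68.12 mm.
A_s = 0.85 f'_c a b / f_y = 0.85 × 44.1 × 68.12 × 305 / 420 = 1854.3 mm².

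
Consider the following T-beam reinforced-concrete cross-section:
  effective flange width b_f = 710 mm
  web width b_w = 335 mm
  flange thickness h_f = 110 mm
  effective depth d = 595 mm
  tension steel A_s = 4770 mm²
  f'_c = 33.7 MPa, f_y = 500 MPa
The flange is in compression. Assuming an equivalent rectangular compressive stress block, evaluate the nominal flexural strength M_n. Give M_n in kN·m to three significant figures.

M_n ≈ 1280 kN·m

Tension: T = A_s f_y = 4770 × 500 = 2385000 N.
Try a within the flange: a = T/(0.85 f'_c b_f) = 2385000/(0.85 × 33.7 × 710) = 117.27 mm.
a = 117.27 > h_f = 110 mm: the block extends into the web. Split into flange-overhang and web parts.
C_f = 0.85 f'_c (b_f − b_w) h_f = 0.85 × 33.7 × (710 − 335) × 110 = 1181606 N.
Remaining web compression depth: a_w = (T − C_f)/(0.85 f'_c b_w) = (2385000 − 1181606)/(0.85 × 33.7 × 335) = 125.40 mm.
M_n = C_f(d − h_f/2) + (T − C_f)(d − a_w/2) = 1181606 × (595 − 55) + 1203394 × (595 − 62.7) = 638.07 + 640.57 = 1278.64 × 10⁶ N·mm.
M_n = 1278.64 kN·m.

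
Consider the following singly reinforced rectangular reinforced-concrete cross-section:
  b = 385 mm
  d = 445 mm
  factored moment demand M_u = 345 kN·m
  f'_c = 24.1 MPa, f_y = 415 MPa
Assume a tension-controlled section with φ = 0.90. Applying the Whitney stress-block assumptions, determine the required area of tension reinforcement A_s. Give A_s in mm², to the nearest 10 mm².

M_n = M_u/φ = 345/0.90 = 383.333 kN·m.
With M_n = 0.85 f'_c a b (d − a/2), solve the quadratic for a:
a = d − √(d² − 2M_n/(0.85 f'_c b)) = 445 − √(445² − 2 × 383.333×10⁶/(0.85 × 24.1 × 385)) = 127.49 mm.
A_s = 0.85 f'_c a b / f_y = 0.85 × 24.1 × 127.49 × 385 / 415 = 2422.8 mm².

A_s ≈ 2420 mm²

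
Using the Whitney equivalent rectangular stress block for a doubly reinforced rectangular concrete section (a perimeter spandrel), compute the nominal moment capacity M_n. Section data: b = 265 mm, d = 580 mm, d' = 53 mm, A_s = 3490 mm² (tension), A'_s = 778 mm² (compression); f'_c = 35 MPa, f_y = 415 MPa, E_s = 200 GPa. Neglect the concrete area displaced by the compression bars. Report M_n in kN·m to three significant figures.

M_n ≈ 743 kN·m

Assume both tension and compression steel yield.
Net tension couple steel: A_s − A'_s = 2712 mm².
a = (A_s − A'_s) f_y / (0.85 f'_c b) = 1125480/(0.85 × 35 × 265) = 142.76 mm.
c = a/β₁ = 142.76/0.8 = 178.45 mm; ε'_s = 0.003(c − d')/c = 0.0021 ≥ f_y/E_s = 0.0021, so compression steel does yield.
M_n = (A_s − A'_s) f_y (d − a/2) + A'_s f_y (d − d') = [1125480 × (580 − 71.38) + 322870 × (580 − 53)] × 10⁻⁶ = 572.44 + 170.15 = 742.59 kN·m.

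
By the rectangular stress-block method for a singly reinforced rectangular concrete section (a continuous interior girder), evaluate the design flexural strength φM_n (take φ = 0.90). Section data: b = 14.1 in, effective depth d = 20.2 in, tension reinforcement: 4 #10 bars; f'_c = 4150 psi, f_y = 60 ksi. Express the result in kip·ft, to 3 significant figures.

A_s = 4 × 1.27 = 5.08 in².
T = A_s f_y = 5.08 × 60 = 304.8 kips.
a = T/(0.85 f'_c b) = 304.8/(0.85 × 4.15 × 14.1) = 6.128 in.
M_n = T(d − a/2) = 304.8 × (20.2 − 3.064) = 5223.1 kip·in = 5223.1/12 = 435.26 kip·ft.
φM_n = 0.90 × 435.26 = 391.73 kip·ft.

φM_n ≈ 392 kip·ft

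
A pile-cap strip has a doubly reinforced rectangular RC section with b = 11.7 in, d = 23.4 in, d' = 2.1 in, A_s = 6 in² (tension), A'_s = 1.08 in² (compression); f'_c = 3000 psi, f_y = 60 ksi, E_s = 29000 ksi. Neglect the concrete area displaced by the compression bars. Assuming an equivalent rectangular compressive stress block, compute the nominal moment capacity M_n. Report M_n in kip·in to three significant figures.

M_n ≈ 6830 kip·in

Assume both steels yield.
a = (A_s − A'_s) f_y/(0.85 f'_c b) = (6 − 1.08) × 60/(0.85 × 3 × 11.7) = 9.894 in.
c = a/β₁ = 9.894/0.85 = 11.640 in; ε'_s = 0.003(c − d')/c = 0.0025 ≥ ε_y = 0.0021, so the compression steel yields.
M_n = (A_s − A'_s) f_y (d − a/2) + A'_s f_y (d − d') = 295.2 × (23.4 − 4.947) + 64.8 × (23.4 − 2.1) = 5447.3 + 1380.2 = 6827.5 kip·in.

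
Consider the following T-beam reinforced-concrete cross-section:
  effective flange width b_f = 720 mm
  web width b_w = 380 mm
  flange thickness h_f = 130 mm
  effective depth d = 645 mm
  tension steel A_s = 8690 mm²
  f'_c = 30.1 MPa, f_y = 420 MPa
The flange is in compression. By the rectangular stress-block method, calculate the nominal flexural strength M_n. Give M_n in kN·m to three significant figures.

Tension: T = A_s f_y = 8690 × 420 = 3649800 N.
Try a within the flange: a = T/(0.85 f'_c b_f) = 3649800/(0.85 × 30.1 × 720) = 198.13 mm.
a = 198.13 > h_f = 130 mm: the block extends into the web. Split into flange-overhang and web parts.
C_f = 0.85 f'_c (b_f − b_w) h_f = 0.85 × 30.1 × (720 − 380) × 130 = 1130857 N.
Remaining web compression depth: a_w = (T − C_f)/(0.85 f'_c b_w) = (3649800 − 1130857)/(0.85 × 30.1 × 380) = 259.09 mm.
M_n = C_f(d − h_f/2) + (T − C_f)(d − a_w/2) = 1130857 × (645 − 65) + 2518943 × (645 − 129.545) = 655.90 + 1298.40 = 1954.30 × 10⁶ N·mm.
M_n = 1954.30 kN·m.

M_n ≈ 1950 kN·m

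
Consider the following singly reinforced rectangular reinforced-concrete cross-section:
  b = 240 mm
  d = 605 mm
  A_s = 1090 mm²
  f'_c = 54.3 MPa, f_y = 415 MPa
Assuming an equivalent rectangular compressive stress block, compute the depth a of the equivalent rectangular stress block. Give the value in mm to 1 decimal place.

a ≈ 40.8 mm

T = A_s f_y = 1090 × 415 = 452350 N = 452.35 kN.
Setting C = 0.85 f'_c a b equal to T: a = 452350/(0.85 × 54.3 × 240) = 40.8 mm.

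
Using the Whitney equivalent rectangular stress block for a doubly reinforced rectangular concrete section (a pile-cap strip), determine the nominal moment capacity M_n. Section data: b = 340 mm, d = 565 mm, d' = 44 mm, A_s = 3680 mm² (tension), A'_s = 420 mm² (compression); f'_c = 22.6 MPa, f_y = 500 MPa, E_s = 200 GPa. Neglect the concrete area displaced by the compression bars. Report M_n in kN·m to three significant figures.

Assume both tension and compression steel yield.
Net tension couple steel: A_s − A'_s = 3260 mm².
a = (A_s − A'_s) f_y / (0.85 f'_c b) = 1630000/(0.85 × 22.6 × 340) = 249.56 mm.
c = a/β₁ = 249.56/0.85 = 293.60 mm; ε'_s = 0.003(c − d')/c = 0.0026 ≥ f_y/E_s = 0.0025, so compression steel does yield.
M_n = (A_s − A'_s) f_y (d − a/2) + A'_s f_y (d − d') = [1630000 × (565 − 124.78) + 210000 × (565 − 44)] × 10⁻⁶ = 717.56 + 109.41 = 826.97 kN·m.

M_n ≈ 827 kN·m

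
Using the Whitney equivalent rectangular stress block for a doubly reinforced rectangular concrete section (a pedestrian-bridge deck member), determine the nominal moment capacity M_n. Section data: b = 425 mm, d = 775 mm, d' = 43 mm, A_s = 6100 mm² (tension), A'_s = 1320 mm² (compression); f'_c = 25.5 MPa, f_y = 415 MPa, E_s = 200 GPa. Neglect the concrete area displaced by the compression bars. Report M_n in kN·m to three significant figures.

Assume both tension and compression steel yield.
Net tension couple steel: A_s − A'_s = 4780 mm².
a = (A_s − A'_s) f_y / (0.85 f'_c b) = 1983700/(0.85 × 25.5 × 425) = 215.34 mm.
c = a/β₁ = 215.34/0.85 = 253.34 mm; ε'_s = 0.003(c − d')/c = 0.0025 ≥ f_y/E_s = 0.0021, so compression steel does yield.
M_n = (A_s − A'_s) f_y (d − a/2) + A'_s f_y (d − d') = [1983700 × (775 − 107.67) + 547800 × (775 − 43)] × 10⁻⁶ = 1323.78 + 400.99 = 1724.77 kN·m.

M_n ≈ 1720 kN·m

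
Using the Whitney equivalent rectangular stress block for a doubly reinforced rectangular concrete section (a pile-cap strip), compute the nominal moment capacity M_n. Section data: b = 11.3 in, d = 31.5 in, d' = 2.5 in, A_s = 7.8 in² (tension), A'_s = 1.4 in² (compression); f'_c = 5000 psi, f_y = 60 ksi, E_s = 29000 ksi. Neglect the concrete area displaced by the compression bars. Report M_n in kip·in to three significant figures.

Assume both steels yield.
a = (A_s − A'_s) f_y/(0.85 f'_c b) = (7.8 − 1.4) × 60/(0.85 × 5 × 11.3) = 7.996 in.
c = a/β₁ = 7.996/0.8 = 9.995 in; ε'_s = 0.003(c − d')/c = 0.0022 ≥ ε_y = 0.0021, so the compression steel yields.
M_n = (A_s − A'_s) f_y (d − a/2) + A'_s f_y (d − d') = 384 × (31.5 − 3.998) + 84 × (31.5 − 2.5) = 10560.8 + 2436.0 = 12996.8 kip·in.

M_n ≈ 13000 kip·in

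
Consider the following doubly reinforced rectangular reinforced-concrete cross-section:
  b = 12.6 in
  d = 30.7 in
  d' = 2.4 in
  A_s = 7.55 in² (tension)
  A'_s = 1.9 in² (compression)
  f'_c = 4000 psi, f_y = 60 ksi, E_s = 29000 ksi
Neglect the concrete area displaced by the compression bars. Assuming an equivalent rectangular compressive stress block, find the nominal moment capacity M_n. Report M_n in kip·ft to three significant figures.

Assume both steels yield.
a = (A_s − A'_s) f_y/(0.85 f'_c b) = (7.55 − 1.9) × 60/(0.85 × 4 × 12.6) = 7.913 in.
c = a/β₁ = 7.913/0.85 = 9.309 in; ε'_s = 0.003(c − d')/c = 0.0022 ≥ ε_y = 0.0021, so the compression steel yields.
M_n = (A_s − A'_s) f_y (d − a/2) + A'_s f_y (d − d') = 339 × (30.7 − 3.9565) + 114 × (30.7 − 2.4) = 9066.0 + 3226.2 = 12292.2 kip·in = 12292.2/12 = 1024.35 kip·ft.

M_n ≈ 1020 kip·ft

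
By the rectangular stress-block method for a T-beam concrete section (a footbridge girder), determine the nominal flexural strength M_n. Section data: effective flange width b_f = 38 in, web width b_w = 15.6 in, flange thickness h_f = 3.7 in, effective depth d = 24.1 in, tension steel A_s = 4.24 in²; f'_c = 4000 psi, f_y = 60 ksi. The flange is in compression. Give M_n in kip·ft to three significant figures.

Tension: T = A_s f_y = 4.24 × 60 = 254.4 kips.
Try a within the flange: a = T/(0.85 f'_c b_f) = 254.4/(0.85 × 4 × 38) = 1.969 in.
Since a = 1.969 ≤ h_f = 3.7 in, the stress block lies entirely in the flange; analyse as a rectangular beam of width b_f.
M_n = T(d − a/2) = 254.4 × (24.1 − 0.9845) = 5880.6 kip·in.
M_n = 5880.6/12 = 490.05 kip·ft.

M_n ≈ 490 kip·ft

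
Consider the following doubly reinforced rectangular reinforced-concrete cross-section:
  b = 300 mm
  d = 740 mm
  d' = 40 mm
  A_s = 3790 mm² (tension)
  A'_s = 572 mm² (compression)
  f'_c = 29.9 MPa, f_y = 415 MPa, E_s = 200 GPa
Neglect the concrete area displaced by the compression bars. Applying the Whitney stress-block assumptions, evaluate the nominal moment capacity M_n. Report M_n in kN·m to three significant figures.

M_n ≈ 1040 kN·m

Assume both tension and compression steel yield.
Net tension couple steel: A_s − A'_s = 3218 mm².
a = (A_s − A'_s) f_y / (0.85 f'_c b) = 1335470/(0.85 × 29.9 × 300) = 175.16 mm.
c = a/β₁ = 175.16/0.836 = 209.52 mm; ε'_s = 0.003(c − d')/c = 0.0024 ≥ f_y/E_s = 0.0021, so compression steel does yield.
M_n = (A_s − A'_s) f_y (d − a/2) + A'_s f_y (d − d') = [1335470 × (740 − 87.58) + 237380 × (740 − 40)] × 10⁻⁶ = 871.29 + 166.17 = 1037.46 kN·m.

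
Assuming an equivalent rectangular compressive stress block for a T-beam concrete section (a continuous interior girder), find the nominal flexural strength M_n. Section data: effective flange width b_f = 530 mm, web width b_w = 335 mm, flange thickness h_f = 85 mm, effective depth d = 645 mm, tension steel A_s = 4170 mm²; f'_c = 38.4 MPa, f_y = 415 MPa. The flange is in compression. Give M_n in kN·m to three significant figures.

M_n ≈ 1030 kN·m

Tension: T = A_s f_y = 4170 × 415 = 1730550 N.
Try a within the flange: a = T/(0.85 f'_c b_f) = 1730550/(0.85 × 38.4 × 530) = 100.04 mm.
a = 100.04 > h_f = 85 mm: the block extends into the web. Split into flange-overhang and web parts.
C_f = 0.85 f'_c (b_f − b_w) h_f = 0.85 × 38.4 × (530 − 335) × 85 = 541008 N.
Remaining web compression depth: a_w = (T − C_f)/(0.85 f'_c b_w) = (1730550 − 541008)/(0.85 × 38.4 × 335) = 108.79 mm.
M_n = C_f(d − h_f/2) + (T − C_f)(d − a_w/2) = 541008 × (645 − 42.5) + 1189542 × (645 − 54.395) = 325.96 + 702.55 = 1028.51 × 10⁶ N·mm.
M_n = 1028.51 kN·m.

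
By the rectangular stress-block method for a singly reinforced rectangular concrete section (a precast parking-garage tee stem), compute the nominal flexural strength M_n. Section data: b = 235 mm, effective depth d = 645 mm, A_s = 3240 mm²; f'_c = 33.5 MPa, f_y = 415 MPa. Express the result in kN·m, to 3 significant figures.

T = A_s f_y = 3240 × 415 = 1344600 N = 1344.6 kN.
From C = T: a = T/(0.85 f'_c b) = 1344600/(0.85 × 33.5 × 235) = 200.94 mm.
M_n = T(d − a/2) = 1344.6 kN × (645 − 100.47) mm = 732.18 kN·m.

M_n ≈ 732 kN·m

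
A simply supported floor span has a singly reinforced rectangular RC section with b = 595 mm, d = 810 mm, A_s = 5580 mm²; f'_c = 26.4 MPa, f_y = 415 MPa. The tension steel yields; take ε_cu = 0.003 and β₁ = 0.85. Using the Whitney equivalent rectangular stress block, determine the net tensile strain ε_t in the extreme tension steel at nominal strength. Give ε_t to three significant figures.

a = A_s f_y/(0.85 f'_c b) = 173.44 mm.
β₁ = 0.85, so c = a/β₁ = 173.44/0.85 = 204.05 mm.
From the linear strain diagram with ε_cu = 0.003: ε_t = 0.003 (d − c)/c = 0.003 × (810 − 204.05)/204.05 = 0.00891.
Since ε_t ≥ 0.005, the section is tension-controlled.

ε_t ≈ 0.00891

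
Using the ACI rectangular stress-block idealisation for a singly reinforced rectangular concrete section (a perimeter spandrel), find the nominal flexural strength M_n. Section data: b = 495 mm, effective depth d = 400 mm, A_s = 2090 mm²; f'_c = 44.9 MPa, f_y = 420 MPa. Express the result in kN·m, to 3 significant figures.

T = A_s f_y = 2090 × 420 = 877800 N = 877.8 kN.
From C = T: a = T/(0.85 f'_c b) = 877800/(0.85 × 44.9 × 495) = 46.46 mm.
M_n = T(d − a/2) = 877.8 kN × (400 − 23.23) mm = 330.73 kN·m.

M_n ≈ 331 kN·m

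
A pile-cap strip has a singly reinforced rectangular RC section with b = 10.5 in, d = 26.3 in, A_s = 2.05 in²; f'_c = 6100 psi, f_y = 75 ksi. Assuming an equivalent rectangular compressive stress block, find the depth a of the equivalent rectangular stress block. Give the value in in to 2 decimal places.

a ≈ 2.82 in

T = A_s f_y = 2.05 × 75 = 153.75 kips.
a = T/(0.85 f'_c b) = 153.75/(0.85 × 6.1 × 10.5) = 2.82 in.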